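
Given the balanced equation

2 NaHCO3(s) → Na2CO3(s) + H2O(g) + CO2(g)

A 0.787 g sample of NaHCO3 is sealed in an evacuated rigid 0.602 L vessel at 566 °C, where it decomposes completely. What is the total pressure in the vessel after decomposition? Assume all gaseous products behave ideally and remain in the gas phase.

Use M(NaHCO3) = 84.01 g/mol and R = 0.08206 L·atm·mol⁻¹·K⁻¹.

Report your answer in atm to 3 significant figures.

n(NaHCO3) = 0.787 / 84.01 = 0.009368 mol
n(gas produced) = (2/2) × 0.009368 = 0.009368 mol
P = nRT/V = 0.009368 × 0.08206 × 839.15 / 0.602 = 1.072 atm

1.07 atm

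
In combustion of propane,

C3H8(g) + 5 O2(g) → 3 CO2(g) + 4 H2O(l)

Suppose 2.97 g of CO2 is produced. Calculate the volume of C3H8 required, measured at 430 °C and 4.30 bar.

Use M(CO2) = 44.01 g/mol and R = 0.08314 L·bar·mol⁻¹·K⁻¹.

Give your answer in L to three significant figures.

0.306 L

n(CO2) = 2.970 / 44.01 = 0.06748 mol
n(C3H8) = (1/3) × 0.06748 = 0.02249 mol
V = nRT/P = 0.02249 × 0.08314 × 703.15 / 4.30 = 0.3058 L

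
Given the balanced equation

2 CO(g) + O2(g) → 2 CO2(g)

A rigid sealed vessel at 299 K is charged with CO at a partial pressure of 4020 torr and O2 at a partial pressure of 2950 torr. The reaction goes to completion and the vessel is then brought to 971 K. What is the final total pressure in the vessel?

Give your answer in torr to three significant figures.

Because the vessel is rigid and T is held at 299 K, work the stoichiometry in partial pressures (P_i = n_iRT/V).
P(O2) required for 4020 torr of CO = (1/2) × 4020 = 2010 torr; available 2950 torr, so CO is limiting.
P(O2) remaining = 2950 − (1/2) × 4020 = 940.0 torr
P(gaseous products) = (2)/2 × 4020 = 4020 torr
P_total at 299 K = 940.0 + 4020 = 4960 torr
Scaling to 971 K: P = 4960 × 971/299 = 16110 torr

16100 torr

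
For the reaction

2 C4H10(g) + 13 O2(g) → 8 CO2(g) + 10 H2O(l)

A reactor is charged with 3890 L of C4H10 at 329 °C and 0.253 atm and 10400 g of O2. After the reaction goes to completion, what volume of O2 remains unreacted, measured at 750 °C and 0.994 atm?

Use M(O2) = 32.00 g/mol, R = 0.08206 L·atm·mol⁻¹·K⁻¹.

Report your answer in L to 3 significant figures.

16500 L

n(C4H10) = PV/RT = (0.253 × 3890) / (0.08206 × 602.15) = 19.92 mol
n(O2) = 10400 / 32.00 = 325.0 mol
For 19.92 mol C4H10, stoichiometry requires (13/2) × 19.92 = 129.5 mol O2; 325.0 mol is available, so C4H10 is limiting.
n(O2) consumed = (13/2) × 19.92 = 129.5 mol; remaining = 325.0 − 129.5 = 195.5 mol
V(O2) = nRT/P = 195.5 × 0.08206 × 1023.15 / 0.994 = 16510 L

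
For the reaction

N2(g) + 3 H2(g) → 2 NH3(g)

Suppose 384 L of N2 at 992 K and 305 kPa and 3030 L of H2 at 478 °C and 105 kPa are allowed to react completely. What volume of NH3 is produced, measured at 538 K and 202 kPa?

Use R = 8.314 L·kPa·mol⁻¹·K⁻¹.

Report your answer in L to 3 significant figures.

629 L

n(N2) = PV/RT = (305 × 384) / (8.314 × 992) = 14.20 mol
n(H2) = PV/RT = (105 × 3030) / (8.314 × 751.15) = 50.94 mol
For 14.20 mol N2, stoichiometry requires (3/1) × 14.20 = 42.60 mol H2; 50.94 mol is available, so N2 is limiting.
n(NH3) = (2/1) × 14.20 = 28.40 mol
V(NH3) = nRT/P = 28.40 × 8.314 × 538 / 202 = 628.9 L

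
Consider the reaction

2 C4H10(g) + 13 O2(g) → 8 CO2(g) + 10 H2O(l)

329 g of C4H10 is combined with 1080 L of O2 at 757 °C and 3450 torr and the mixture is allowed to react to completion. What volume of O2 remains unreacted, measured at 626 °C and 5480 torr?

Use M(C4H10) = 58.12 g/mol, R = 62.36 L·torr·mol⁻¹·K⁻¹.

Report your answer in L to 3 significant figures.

217 L

n(C4H10) = 329 / 58.12 = 5.661 mol
n(O2) = PV/RT = (3450 × 1080) / (62.36 × 1030.15) = 58.00 mol
For 5.661 mol C4H10, stoichiometry requires (13/2) × 5.661 = 36.80 mol O2; 58.00 mol is available, so C4H10 is limiting.
n(O2) consumed = (13/2) × 5.661 = 36.80 mol; remaining = 58.00 − 36.80 = 21.20 mol
V(O2) = nRT/P = 21.20 × 62.36 × 899.15 / 5480 = 216.9 L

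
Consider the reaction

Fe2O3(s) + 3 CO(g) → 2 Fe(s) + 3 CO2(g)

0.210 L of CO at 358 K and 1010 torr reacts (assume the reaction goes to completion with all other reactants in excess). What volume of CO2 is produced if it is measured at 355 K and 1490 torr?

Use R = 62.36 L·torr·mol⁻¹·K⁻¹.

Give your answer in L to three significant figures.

n(CO) = PV/RT = (1010 × 0.210) / (62.36 × 358) = 0.009501 mol
n(CO2) = (3/3) × 0.009501 = 0.009501 mol
V = nRT/P = 0.009501 × 62.36 × 355 / 1490 = 0.1412 L

0.141 L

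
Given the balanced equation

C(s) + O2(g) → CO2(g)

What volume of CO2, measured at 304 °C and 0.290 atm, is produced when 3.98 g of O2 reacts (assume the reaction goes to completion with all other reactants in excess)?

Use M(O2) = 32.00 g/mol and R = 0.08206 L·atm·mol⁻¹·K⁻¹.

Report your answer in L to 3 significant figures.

n(O2) = 3.980 / 32.00 = 0.1244 mol
n(CO2) = (1/1) × 0.1244 = 0.1244 mol
V = nRT/P = 0.1244 × 0.08206 × 577.15 / 0.290 = 20.32 L

20.3 L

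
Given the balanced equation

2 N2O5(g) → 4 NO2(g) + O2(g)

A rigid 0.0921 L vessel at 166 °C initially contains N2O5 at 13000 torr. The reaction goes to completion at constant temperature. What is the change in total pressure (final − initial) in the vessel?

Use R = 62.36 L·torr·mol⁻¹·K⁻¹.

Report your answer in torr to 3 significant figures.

19500 torr

Since T and V are fixed, P_final/P_initial = n_final/n_initial = 5/2.
P_final = (5/2) × 13000 = 32500 torr; ΔP = 32500 − 13000 = 19500 torr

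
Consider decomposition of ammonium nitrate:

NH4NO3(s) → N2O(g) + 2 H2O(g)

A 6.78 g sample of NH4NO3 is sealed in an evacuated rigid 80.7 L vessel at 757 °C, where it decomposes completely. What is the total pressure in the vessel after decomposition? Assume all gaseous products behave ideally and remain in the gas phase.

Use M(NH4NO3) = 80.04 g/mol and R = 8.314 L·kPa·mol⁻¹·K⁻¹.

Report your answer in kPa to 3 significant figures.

n(NH4NO3) = 6.78 / 80.04 = 0.08471 mol
n(gas produced) = (3/1) × 0.08471 = 0.2541 mol
P = nRT/V = 0.2541 × 8.314 × 1030.15 / 80.7 = 26.97 kPa

27.0 kPa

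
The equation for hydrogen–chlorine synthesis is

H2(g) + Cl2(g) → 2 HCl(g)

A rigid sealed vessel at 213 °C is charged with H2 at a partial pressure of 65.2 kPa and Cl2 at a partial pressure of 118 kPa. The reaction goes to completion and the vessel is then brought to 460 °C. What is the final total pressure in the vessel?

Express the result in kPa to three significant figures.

With V and T fixed, P_i ∝ n_i, so the mole ratios apply directly to partial pressures at 213 °C.
P(Cl2) required for 65.2 kPa of H2 = (1/1) × 65.2 = 65.20 kPa; available 118 kPa, so H2 is limiting.
P(Cl2) remaining = 118 − (1/1) × 65.2 = 52.80 kPa
P(gaseous products) = (2)/1 × 65.2 = 130.4 kPa
P_total at 213 °C = 52.80 + 130.4 = 183.2 kPa
Scaling to 460 °C: P = 183.2 × 733.15/486.15 = 276.3 kPa

276 kPa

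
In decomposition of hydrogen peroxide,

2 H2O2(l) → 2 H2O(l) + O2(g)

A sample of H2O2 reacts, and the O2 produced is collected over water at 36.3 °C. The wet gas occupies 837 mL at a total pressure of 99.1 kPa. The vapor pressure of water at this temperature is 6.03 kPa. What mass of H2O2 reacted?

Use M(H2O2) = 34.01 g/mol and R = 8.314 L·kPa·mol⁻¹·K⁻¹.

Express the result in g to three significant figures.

P(O2) = 99.1 − 6.03 = 93.07 kPa
n(O2) = PV/RT = (93.07 × 0.8370) / (8.314 × 309.45) = 0.03028 mol
n(H2O2) = (2/1) × 0.03028 = 0.06056 mol
m(H2O2) = 0.06056 × 34.01 = 2.060 g

2.06 g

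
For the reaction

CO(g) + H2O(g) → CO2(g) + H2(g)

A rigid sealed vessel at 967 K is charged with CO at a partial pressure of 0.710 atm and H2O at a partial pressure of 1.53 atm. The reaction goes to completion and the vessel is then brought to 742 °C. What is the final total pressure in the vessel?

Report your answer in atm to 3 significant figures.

Because the vessel is rigid and T is held at 967 K, work the stoichiometry in partial pressures (P_i = n_iRT/V).
P(H2O) required for 0.710 atm of CO = (1/1) × 0.710 = 0.7100 atm; available 1.53 atm, so CO is limiting.
P(H2O) remaining = 1.53 − (1/1) × 0.710 = 0.8200 atm
P(gaseous products) = (1+1)/1 × 0.710 = 1.420 atm
P_total at 967 K = 0.8200 + 1.420 = 2.240 atm
Scaling to 742 °C: P = 2.240 × 1015.15/967 = 2.352 atm

2.35 atm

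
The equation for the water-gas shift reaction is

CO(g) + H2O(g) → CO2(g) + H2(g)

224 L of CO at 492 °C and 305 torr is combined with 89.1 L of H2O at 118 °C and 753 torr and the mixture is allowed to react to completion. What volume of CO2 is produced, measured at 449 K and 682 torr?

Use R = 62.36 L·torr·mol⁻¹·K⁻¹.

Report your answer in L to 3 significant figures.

58.8 L

n(CO) = PV/RT = (305 × 224) / (62.36 × 765.15) = 1.432 mol
n(H2O) = PV/RT = (753 × 89.1) / (62.36 × 391.15) = 2.751 mol
For 1.432 mol CO, stoichiometry requires (1/1) × 1.432 = 1.432 mol H2O; 2.751 mol is available, so CO is limiting.
n(CO2) = (1/1) × 1.432 = 1.432 mol
V(CO2) = nRT/P = 1.432 × 62.36 × 449 / 682 = 58.79 L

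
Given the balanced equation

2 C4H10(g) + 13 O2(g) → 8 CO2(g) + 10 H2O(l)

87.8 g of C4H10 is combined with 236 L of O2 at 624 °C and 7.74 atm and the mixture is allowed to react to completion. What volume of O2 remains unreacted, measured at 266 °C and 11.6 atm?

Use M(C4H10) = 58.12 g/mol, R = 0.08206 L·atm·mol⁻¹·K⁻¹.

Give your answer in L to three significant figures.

n(C4H10) = 87.8 / 58.12 = 1.511 mol
n(O2) = PV/RT = (7.74 × 236) / (0.08206 × 897.15) = 24.81 mol
For 1.511 mol C4H10, stoichiometry requires (13/2) × 1.511 = 9.821 mol O2; 24.81 mol is available, so C4H10 is limiting.
n(O2) consumed = (13/2) × 1.511 = 9.821 mol; remaining = 24.81 − 9.821 = 14.99 mol
V(O2) = nRT/P = 14.99 × 0.08206 × 539.15 / 11.6 = 57.17 L

57.2 L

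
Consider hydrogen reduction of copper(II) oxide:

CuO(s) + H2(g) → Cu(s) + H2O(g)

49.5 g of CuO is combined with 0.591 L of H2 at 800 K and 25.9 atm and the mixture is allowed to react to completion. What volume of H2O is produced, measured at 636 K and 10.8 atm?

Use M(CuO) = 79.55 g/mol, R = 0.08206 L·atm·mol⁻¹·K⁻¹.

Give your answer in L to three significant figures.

n(CuO) = 49.5 / 79.55 = 0.6223 mol
n(H2) = PV/RT = (25.9 × 0.591) / (0.08206 × 800) = 0.2332 mol
For 0.6223 mol CuO, stoichiometry requires (1/1) × 0.6223 = 0.6223 mol H2; 0.2332 mol is available, so H2 is limiting.
n(H2O) = (1/1) × 0.2332 = 0.2332 mol
V(H2O) = nRT/P = 0.2332 × 0.08206 × 636 / 10.8 = 1.127 L

1.13 L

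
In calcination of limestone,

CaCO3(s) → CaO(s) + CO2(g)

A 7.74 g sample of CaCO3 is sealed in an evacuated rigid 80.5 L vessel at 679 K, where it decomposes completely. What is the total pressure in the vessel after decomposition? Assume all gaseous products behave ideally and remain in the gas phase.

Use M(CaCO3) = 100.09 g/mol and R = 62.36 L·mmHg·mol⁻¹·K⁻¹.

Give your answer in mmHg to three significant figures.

40.7 mmHg

n(CaCO3) = 7.74 / 100.09 = 0.07733 mol
n(gas produced) = (1/1) × 0.07733 = 0.07733 mol
P = nRT/V = 0.07733 × 62.36 × 679 / 80.5 = 40.68 mmHg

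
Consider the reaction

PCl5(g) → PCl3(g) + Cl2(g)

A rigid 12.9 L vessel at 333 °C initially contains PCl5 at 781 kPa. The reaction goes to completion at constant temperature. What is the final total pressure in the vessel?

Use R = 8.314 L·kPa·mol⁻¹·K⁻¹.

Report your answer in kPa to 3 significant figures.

Since T and V are fixed, P_final/P_initial = n_final/n_initial = 2/1.
P_final = (2/1) × 781 = 1562 kPa

1560 kPa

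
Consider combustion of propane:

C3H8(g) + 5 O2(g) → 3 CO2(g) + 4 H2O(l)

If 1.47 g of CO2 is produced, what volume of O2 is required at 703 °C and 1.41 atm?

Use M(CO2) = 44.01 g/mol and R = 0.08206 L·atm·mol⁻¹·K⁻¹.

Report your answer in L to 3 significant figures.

n(CO2) = 1.470 / 44.01 = 0.03340 mol
n(O2) = (5/3) × 0.03340 = 0.05567 mol
V = nRT/P = 0.05567 × 0.08206 × 976.15 / 1.41 = 3.163 L

3.16 L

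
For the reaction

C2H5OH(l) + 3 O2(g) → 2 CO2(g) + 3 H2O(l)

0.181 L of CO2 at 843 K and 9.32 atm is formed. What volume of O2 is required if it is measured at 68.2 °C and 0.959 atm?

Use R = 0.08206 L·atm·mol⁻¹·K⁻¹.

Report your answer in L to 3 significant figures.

1.07 L

n(CO2) = PV/RT = (9.32 × 0.181) / (0.08206 × 843) = 0.02439 mol
n(O2) = (3/2) × 0.02439 = 0.03658 mol
V = nRT/P = 0.03658 × 0.08206 × 341.35 / 0.959 = 1.068 L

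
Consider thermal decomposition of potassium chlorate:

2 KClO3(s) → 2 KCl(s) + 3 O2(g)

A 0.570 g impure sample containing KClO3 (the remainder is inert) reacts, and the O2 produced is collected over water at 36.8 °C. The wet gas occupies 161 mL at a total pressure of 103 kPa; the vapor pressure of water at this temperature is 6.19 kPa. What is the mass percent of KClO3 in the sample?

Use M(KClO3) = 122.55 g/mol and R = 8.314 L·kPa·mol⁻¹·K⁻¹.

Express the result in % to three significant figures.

86.7 %

P(O2) = 103 − 6.19 = 96.81 kPa
n(O2) = PV/RT = (96.81 × 0.1610) / (8.314 × 309.95) = 0.006048 mol
n(KClO3) = (2/3) × 0.006048 = 0.004032 mol
m(KClO3) = 0.004032 × 122.55 = 0.4941 g
%KClO3 = 0.4941 / 0.570 × 100 = 86.68%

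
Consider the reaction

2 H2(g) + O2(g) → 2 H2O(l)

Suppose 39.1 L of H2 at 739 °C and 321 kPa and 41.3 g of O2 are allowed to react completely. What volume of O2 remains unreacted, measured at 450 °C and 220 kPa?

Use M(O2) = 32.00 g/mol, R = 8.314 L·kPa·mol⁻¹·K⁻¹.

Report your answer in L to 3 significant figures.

14.9 L

n(H2) = PV/RT = (321 × 39.1) / (8.314 × 1012.15) = 1.492 mol
n(O2) = 41.3 / 32.00 = 1.291 mol
For 1.492 mol H2, stoichiometry requires (1/2) × 1.492 = 0.7460 mol O2; 1.291 mol is available, so H2 is limiting.
n(O2) consumed = (1/2) × 1.492 = 0.7460 mol; remaining = 1.291 − 0.7460 = 0.5450 mol
V(O2) = nRT/P = 0.5450 × 8.314 × 723.15 / 220 = 14.89 L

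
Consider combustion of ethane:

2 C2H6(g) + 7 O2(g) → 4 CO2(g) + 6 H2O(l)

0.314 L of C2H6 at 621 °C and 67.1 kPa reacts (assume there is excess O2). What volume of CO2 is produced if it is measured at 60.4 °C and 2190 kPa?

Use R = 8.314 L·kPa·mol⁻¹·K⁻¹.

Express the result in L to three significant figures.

0.00718 L

n(C2H6) = PV/RT = (67.1 × 0.314) / (8.314 × 894.15) = 0.002834 mol
n(CO2) = (4/2) × 0.002834 = 0.005668 mol
V = nRT/P = 0.005668 × 8.314 × 333.55 / 2190 = 0.007177 L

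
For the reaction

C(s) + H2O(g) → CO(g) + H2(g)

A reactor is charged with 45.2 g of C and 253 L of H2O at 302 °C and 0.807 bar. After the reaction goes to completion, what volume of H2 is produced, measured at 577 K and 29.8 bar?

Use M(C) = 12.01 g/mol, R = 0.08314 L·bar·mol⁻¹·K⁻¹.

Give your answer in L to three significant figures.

6.06 L

n(C) = 45.2 / 12.01 = 3.764 mol
n(H2O) = PV/RT = (0.807 × 253) / (0.08314 × 575.15) = 4.270 mol
For 3.764 mol C, stoichiometry requires (1/1) × 3.764 = 3.764 mol H2O; 4.270 mol is available, so C is limiting.
n(H2) = (1/1) × 3.764 = 3.764 mol
V(H2) = nRT/P = 3.764 × 0.08314 × 577 / 29.8 = 6.059 L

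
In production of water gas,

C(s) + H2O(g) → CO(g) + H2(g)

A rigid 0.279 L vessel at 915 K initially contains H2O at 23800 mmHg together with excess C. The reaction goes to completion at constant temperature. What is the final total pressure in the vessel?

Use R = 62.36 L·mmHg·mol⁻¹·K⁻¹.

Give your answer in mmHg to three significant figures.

47600 mmHg

Rigid vessel, constant T ⇒ P scales with total gas moles (1 → 2).
P_final = (2/1) × 23800 = 47600 mmHg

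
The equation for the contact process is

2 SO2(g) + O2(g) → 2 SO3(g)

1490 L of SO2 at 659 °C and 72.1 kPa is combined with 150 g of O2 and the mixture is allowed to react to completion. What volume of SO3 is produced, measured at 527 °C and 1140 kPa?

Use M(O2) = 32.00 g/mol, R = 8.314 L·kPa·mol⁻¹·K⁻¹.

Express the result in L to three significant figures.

54.7 L

n(SO2) = PV/RT = (72.1 × 1490) / (8.314 × 932.15) = 13.86 mol
n(O2) = 150 / 32.00 = 4.688 mol
For 13.86 mol SO2, stoichiometry requires (1/2) × 13.86 = 6.930 mol O2; 4.688 mol is available, so O2 is limiting.
n(SO3) = (2/1) × 4.688 = 9.376 mol
V(SO3) = nRT/P = 9.376 × 8.314 × 800.15 / 1140 = 54.71 L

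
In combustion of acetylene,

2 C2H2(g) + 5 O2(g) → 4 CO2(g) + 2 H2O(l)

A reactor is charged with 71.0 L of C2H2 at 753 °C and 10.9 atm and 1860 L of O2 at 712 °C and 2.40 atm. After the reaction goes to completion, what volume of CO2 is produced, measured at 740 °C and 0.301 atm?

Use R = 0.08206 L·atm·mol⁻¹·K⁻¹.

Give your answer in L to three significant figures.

5080 L

n(C2H2) = PV/RT = (10.9 × 71.0) / (0.08206 × 1026.15) = 9.191 mol
n(O2) = PV/RT = (2.40 × 1860) / (0.08206 × 985.15) = 55.22 mol
For 9.191 mol C2H2, stoichiometry requires (5/2) × 9.191 = 22.98 mol O2; 55.22 mol is available, so C2H2 is limiting.
n(CO2) = (4/2) × 9.191 = 18.38 mol
V(CO2) = nRT/P = 18.38 × 0.08206 × 1013.15 / 0.301 = 5077 L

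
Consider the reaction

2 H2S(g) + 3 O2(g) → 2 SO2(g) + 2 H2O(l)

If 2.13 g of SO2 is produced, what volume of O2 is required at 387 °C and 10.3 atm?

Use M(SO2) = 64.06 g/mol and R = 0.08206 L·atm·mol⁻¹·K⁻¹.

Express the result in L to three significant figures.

n(SO2) = 2.130 / 64.06 = 0.03325 mol
n(O2) = (3/2) × 0.03325 = 0.04988 mol
V = nRT/P = 0.04988 × 0.08206 × 660.15 / 10.3 = 0.2623 L

0.262 L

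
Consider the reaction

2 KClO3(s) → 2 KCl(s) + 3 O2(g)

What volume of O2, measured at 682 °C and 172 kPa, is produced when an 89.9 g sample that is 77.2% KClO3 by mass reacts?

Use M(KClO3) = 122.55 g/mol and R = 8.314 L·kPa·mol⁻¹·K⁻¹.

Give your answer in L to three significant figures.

39.2 L

mass of KClO3 = 89.9 × 77.2/100 = 69.40 g
n(KClO3) = 69.40 / 122.55 = 0.5663 mol
n(O2) = (3/2) × 0.5663 = 0.8495 mol
V = nRT/P = 0.8495 × 8.314 × 955.15 / 172 = 39.22 L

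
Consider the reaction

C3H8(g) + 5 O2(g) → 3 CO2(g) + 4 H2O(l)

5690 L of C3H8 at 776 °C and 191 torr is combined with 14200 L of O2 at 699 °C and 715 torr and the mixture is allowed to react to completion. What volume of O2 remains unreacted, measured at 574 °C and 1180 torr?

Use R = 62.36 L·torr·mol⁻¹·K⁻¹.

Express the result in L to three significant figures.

n(C3H8) = PV/RT = (191 × 5690) / (62.36 × 1049.15) = 16.61 mol
n(O2) = PV/RT = (715 × 14200) / (62.36 × 972.15) = 167.5 mol
For 16.61 mol C3H8, stoichiometry requires (5/1) × 16.61 = 83.05 mol O2; 167.5 mol is available, so C3H8 is limiting.
n(O2) consumed = (5/1) × 16.61 = 83.05 mol; remaining = 167.5 − 83.05 = 84.45 mol
V(O2) = nRT/P = 84.45 × 62.36 × 847.15 / 1180 = 3781 L

3780 L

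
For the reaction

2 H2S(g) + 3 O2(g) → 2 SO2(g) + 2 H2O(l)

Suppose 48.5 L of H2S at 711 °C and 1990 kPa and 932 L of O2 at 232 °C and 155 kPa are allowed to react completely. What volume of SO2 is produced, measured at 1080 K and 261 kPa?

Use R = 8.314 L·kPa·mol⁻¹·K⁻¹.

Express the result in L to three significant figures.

406 L

n(H2S) = PV/RT = (1990 × 48.5) / (8.314 × 984.15) = 11.80 mol
n(O2) = PV/RT = (155 × 932) / (8.314 × 505.15) = 34.40 mol
For 11.80 mol H2S, stoichiometry requires (3/2) × 11.80 = 17.70 mol O2; 34.40 mol is available, so H2S is limiting.
n(SO2) = (2/2) × 11.80 = 11.80 mol
V(SO2) = nRT/P = 11.80 × 8.314 × 1080 / 261 = 406.0 L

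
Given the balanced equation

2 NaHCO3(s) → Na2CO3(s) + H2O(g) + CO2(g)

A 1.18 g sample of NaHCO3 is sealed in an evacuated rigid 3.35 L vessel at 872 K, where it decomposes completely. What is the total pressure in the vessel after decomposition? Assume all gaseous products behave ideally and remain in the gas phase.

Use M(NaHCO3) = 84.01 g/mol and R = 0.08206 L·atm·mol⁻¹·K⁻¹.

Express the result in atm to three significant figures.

0.300 atm

n(NaHCO3) = 1.18 / 84.01 = 0.01405 mol
n(gas produced) = (2/2) × 0.01405 = 0.01405 mol
P = nRT/V = 0.01405 × 0.08206 × 872 / 3.35 = 0.3001 atm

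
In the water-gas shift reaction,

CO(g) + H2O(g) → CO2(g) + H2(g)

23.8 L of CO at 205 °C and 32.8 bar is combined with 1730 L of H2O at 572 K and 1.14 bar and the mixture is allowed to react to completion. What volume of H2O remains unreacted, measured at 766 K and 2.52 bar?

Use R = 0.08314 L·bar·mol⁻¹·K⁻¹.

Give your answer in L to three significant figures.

n(CO) = PV/RT = (32.8 × 23.8) / (0.08314 × 478.15) = 19.64 mol
n(H2O) = PV/RT = (1.14 × 1730) / (0.08314 × 572) = 41.47 mol
For 19.64 mol CO, stoichiometry requires (1/1) × 19.64 = 19.64 mol H2O; 41.47 mol is available, so CO is limiting.
n(H2O) consumed = (1/1) × 19.64 = 19.64 mol; remaining = 41.47 − 19.64 = 21.83 mol
V(H2O) = nRT/P = 21.83 × 0.08314 × 766 / 2.52 = 551.7 L

552 L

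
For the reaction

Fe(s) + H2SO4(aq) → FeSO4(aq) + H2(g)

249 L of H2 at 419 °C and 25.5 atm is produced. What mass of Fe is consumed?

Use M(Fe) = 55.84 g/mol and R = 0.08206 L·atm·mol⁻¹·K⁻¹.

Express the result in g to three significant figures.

6240 g

n(H2) = PV/RT = (25.5 × 249) / (0.08206 × 692.15) = 111.8 mol
n(Fe) = (1/1) × 111.8 = 111.8 mol
m(Fe) = 111.8 × 55.84 = 6243 g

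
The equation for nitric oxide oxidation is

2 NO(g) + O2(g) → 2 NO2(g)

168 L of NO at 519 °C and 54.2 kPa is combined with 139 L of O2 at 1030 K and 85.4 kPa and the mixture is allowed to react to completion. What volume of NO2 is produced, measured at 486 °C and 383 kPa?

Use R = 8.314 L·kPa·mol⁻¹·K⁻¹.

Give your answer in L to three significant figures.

n(NO) = PV/RT = (54.2 × 168) / (8.314 × 792.15) = 1.383 mol
n(O2) = PV/RT = (85.4 × 139) / (8.314 × 1030) = 1.386 mol
For 1.383 mol NO, stoichiometry requires (1/2) × 1.383 = 0.6915 mol O2; 1.386 mol is available, so NO is limiting.
n(NO2) = (2/2) × 1.383 = 1.383 mol
V(NO2) = nRT/P = 1.383 × 8.314 × 759.15 / 383 = 22.79 L

22.8 L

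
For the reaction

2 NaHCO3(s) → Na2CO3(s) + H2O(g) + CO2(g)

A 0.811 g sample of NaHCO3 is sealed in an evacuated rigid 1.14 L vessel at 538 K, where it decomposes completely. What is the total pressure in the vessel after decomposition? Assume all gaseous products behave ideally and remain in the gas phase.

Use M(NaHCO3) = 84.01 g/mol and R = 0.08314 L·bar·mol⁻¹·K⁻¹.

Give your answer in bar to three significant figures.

n(NaHCO3) = 0.811 / 84.01 = 0.009654 mol
n(gas produced) = (2/2) × 0.009654 = 0.009654 mol
P = nRT/V = 0.009654 × 0.08314 × 538 / 1.14 = 0.3788 bar

0.379 bar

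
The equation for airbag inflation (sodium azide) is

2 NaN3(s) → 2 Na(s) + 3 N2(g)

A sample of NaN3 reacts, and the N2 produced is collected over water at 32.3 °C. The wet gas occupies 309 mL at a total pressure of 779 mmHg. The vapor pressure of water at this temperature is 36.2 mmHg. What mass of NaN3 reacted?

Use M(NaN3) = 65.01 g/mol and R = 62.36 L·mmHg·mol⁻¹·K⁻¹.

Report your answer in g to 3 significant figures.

P(N2) = 779 − 36.2 = 742.8 mmHg
n(N2) = PV/RT = (742.8 × 0.3090) / (62.36 × 305.45) = 0.01205 mol
n(NaN3) = (2/3) × 0.01205 = 0.008033 mol
m(NaN3) = 0.008033 × 65.01 = 0.5222 g

0.522 g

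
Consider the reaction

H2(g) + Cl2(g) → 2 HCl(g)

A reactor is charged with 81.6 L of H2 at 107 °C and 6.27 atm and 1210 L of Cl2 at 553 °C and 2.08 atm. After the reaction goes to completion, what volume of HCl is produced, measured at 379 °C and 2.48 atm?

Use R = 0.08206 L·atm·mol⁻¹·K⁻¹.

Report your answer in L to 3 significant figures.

n(H2) = PV/RT = (6.27 × 81.6) / (0.08206 × 380.15) = 16.40 mol
n(Cl2) = PV/RT = (2.08 × 1210) / (0.08206 × 826.15) = 37.12 mol
For 16.40 mol H2, stoichiometry requires (1/1) × 16.40 = 16.40 mol Cl2; 37.12 mol is available, so H2 is limiting.
n(HCl) = (2/1) × 16.40 = 32.80 mol
V(HCl) = nRT/P = 32.80 × 0.08206 × 652.15 / 2.48 = 707.8 L

708 L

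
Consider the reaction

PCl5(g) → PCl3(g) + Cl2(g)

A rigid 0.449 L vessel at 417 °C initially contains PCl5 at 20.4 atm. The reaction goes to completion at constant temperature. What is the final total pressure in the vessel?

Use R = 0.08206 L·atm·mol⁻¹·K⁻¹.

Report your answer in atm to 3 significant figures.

At constant T and V, P ∝ n(gas): 1 mol gas → 2 mol gas.
P_final = (2/1) × 20.4 = 40.80 atm

40.8 atm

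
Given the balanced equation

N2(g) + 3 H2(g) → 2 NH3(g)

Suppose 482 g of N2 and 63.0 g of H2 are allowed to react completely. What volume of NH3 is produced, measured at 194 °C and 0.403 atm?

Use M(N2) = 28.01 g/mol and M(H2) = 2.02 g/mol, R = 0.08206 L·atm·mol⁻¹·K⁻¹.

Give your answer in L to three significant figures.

1980 L

n(N2) = 482 / 28.01 = 17.21 mol
n(H2) = 63.0 / 2.02 = 31.19 mol
For 17.21 mol N2, stoichiometry requires (3/1) × 17.21 = 51.63 mol H2; 31.19 mol is available, so H2 is limiting.
n(NH3) = (2/3) × 31.19 = 20.79 mol
V(NH3) = nRT/P = 20.79 × 0.08206 × 467.15 / 0.403 = 1978 L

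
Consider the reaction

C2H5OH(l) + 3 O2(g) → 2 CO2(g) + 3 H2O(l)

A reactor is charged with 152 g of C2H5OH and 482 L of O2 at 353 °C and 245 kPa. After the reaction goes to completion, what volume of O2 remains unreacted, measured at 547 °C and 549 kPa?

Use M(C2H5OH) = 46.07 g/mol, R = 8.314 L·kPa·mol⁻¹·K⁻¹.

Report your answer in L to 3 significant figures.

n(C2H5OH) = 152 / 46.07 = 3.299 mol
n(O2) = PV/RT = (245 × 482) / (8.314 × 626.15) = 22.68 mol
For 3.299 mol C2H5OH, stoichiometry requires (3/1) × 3.299 = 9.897 mol O2; 22.68 mol is available, so C2H5OH is limiting.
n(O2) consumed = (3/1) × 3.299 = 9.897 mol; remaining = 22.68 − 9.897 = 12.78 mol
V(O2) = nRT/P = 12.78 × 8.314 × 820.15 / 549 = 158.7 L

159 L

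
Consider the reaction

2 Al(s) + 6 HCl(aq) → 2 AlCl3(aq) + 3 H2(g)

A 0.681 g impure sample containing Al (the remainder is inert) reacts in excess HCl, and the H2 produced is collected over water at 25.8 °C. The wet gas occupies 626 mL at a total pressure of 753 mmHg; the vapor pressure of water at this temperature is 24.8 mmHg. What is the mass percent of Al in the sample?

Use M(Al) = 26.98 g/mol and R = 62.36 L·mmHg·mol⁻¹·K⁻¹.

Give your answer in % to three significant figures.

64.6 %

P(H2) = 753 − 24.8 = 728.2 mmHg
n(H2) = PV/RT = (728.2 × 0.6260) / (62.36 × 298.95) = 0.02445 mol
n(Al) = (2/3) × 0.02445 = 0.01630 mol
m(Al) = 0.01630 × 26.98 = 0.4398 g
%Al = 0.4398 / 0.681 × 100 = 64.58%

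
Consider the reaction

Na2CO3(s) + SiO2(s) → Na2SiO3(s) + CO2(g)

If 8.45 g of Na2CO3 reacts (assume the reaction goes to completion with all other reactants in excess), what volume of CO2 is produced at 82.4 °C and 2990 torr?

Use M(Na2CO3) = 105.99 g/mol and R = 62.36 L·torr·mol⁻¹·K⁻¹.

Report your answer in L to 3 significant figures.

n(Na2CO3) = 8.450 / 105.99 = 0.07972 mol
n(CO2) = (1/1) × 0.07972 = 0.07972 mol
V = nRT/P = 0.07972 × 62.36 × 355.55 / 2990 = 0.5912 L

0.591 L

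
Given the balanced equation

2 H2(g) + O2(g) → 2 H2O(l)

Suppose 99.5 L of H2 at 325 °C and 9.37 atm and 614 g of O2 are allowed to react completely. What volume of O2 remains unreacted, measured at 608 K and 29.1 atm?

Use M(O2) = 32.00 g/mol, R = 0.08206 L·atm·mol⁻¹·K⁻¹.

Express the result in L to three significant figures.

n(H2) = PV/RT = (9.37 × 99.5) / (0.08206 × 598.15) = 18.99 mol
n(O2) = 614 / 32.00 = 19.19 mol
For 18.99 mol H2, stoichiometry requires (1/2) × 18.99 = 9.495 mol O2; 19.19 mol is available, so H2 is limiting.
n(O2) consumed = (1/2) × 18.99 = 9.495 mol; remaining = 19.19 − 9.495 = 9.695 mol
V(O2) = nRT/P = 9.695 × 0.08206 × 608 / 29.1 = 16.62 L

16.6 L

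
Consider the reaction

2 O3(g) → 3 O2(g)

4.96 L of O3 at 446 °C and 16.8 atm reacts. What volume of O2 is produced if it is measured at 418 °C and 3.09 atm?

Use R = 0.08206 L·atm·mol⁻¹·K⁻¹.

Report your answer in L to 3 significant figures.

38.9 L

n(O3) = PV/RT = (16.8 × 4.96) / (0.08206 × 719.15) = 1.412 mol
n(O2) = (3/2) × 1.412 = 2.118 mol
V = nRT/P = 2.118 × 0.08206 × 691.15 / 3.09 = 38.88 L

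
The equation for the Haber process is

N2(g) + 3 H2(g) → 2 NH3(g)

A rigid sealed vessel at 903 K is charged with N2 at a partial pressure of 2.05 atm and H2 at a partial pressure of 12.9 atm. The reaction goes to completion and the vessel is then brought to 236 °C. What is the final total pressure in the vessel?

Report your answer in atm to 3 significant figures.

Because the vessel is rigid and T is held at 903 K, work the stoichiometry in partial pressures (P_i = n_iRT/V).
P(H2) required for 2.05 atm of N2 = (3/1) × 2.05 = 6.150 atm; available 12.9 atm, so N2 is limiting.
P(H2) remaining = 12.9 − (3/1) × 2.05 = 6.750 atm
P(gaseous products) = (2)/1 × 2.05 = 4.100 atm
P_total at 903 K = 6.750 + 4.100 = 10.85 atm
Scaling to 236 °C: P = 10.85 × 509.15/903 = 6.118 atm

6.12 atm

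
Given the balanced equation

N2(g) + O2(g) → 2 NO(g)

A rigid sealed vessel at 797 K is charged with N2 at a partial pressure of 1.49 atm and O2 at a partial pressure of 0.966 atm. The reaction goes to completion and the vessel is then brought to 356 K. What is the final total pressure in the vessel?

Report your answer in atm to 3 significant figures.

Because the vessel is rigid and T is held at 797 K, work the stoichiometry in partial pressures (P_i = n_iRT/V).
P(O2) required for 1.49 atm of N2 = (1/1) × 1.49 = 1.490 atm; available 0.966 atm, so O2 is limiting.
P(N2) remaining = 1.49 − (1/1) × 0.966 = 0.5240 atm
P(gaseous products) = (2)/1 × 0.966 = 1.932 atm
P_total at 797 K = 0.5240 + 1.932 = 2.456 atm
Scaling to 356 K: P = 2.456 × 356/797 = 1.097 atm

1.10 atm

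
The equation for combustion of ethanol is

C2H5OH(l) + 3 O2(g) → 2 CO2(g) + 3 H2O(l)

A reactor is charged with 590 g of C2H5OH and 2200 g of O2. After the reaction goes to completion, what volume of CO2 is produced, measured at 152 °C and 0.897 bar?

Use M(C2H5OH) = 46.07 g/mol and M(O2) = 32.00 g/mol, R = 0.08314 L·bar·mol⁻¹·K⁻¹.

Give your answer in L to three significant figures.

n(C2H5OH) = 590 / 46.07 = 12.81 mol
n(O2) = 2200 / 32.00 = 68.75 mol
For 12.81 mol C2H5OH, stoichiometry requires (3/1) × 12.81 = 38.43 mol O2; 68.75 mol is available, so C2H5OH is limiting.
n(CO2) = (2/1) × 12.81 = 25.62 mol
V(CO2) = nRT/P = 25.62 × 0.08314 × 425.15 / 0.897 = 1010 L

1010 L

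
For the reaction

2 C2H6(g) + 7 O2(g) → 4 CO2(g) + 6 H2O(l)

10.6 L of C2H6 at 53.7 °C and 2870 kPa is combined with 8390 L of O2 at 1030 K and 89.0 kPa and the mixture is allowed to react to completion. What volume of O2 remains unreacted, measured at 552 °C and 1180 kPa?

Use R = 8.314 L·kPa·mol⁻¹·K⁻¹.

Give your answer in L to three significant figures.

279 L

n(C2H6) = PV/RT = (2870 × 10.6) / (8.314 × 326.85) = 11.20 mol
n(O2) = PV/RT = (89.0 × 8390) / (8.314 × 1030) = 87.20 mol
For 11.20 mol C2H6, stoichiometry requires (7/2) × 11.20 = 39.20 mol O2; 87.20 mol is available, so C2H6 is limiting.
n(O2) consumed = (7/2) × 11.20 = 39.20 mol; remaining = 87.20 − 39.20 = 48.00 mol
V(O2) = nRT/P = 48.00 × 8.314 × 825.15 / 1180 = 279.1 L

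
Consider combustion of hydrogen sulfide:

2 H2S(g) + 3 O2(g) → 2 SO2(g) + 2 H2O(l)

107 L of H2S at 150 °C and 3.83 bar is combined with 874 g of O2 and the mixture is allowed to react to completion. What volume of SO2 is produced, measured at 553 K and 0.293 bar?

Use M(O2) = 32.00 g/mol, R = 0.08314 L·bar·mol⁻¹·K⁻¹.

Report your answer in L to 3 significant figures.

n(H2S) = PV/RT = (3.83 × 107) / (0.08314 × 423.15) = 11.65 mol
n(O2) = 874 / 32.00 = 27.31 mol
For 11.65 mol H2S, stoichiometry requires (3/2) × 11.65 = 17.48 mol O2; 27.31 mol is available, so H2S is limiting.
n(SO2) = (2/2) × 11.65 = 11.65 mol
V(SO2) = nRT/P = 11.65 × 0.08314 × 553 / 0.293 = 1828 L

1830 L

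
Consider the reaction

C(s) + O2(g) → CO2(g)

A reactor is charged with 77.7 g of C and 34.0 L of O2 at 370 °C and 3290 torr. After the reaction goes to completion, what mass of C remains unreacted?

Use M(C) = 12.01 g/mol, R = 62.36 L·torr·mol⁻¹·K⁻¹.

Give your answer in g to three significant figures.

44.2 g

n(C) = 77.7 / 12.01 = 6.470 mol
n(O2) = PV/RT = (3290 × 34.0) / (62.36 × 643.15) = 2.789 mol
For 6.470 mol C, stoichiometry requires (1/1) × 6.470 = 6.470 mol O2; 2.789 mol is available, so O2 is limiting.
n(C) consumed = (1/1) × 2.789 = 2.789 mol; remaining = 6.470 − 2.789 = 3.681 mol
m(C) = 3.681 × 12.01 = 44.21 g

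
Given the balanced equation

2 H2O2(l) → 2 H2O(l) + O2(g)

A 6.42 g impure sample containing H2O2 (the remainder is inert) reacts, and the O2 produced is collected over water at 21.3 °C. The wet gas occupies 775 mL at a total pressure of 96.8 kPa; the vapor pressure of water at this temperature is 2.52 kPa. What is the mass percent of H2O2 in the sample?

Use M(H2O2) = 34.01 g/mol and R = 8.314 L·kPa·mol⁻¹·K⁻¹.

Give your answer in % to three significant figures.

31.6 %

P(O2) = 96.8 − 2.52 = 94.28 kPa
n(O2) = PV/RT = (94.28 × 0.7750) / (8.314 × 294.45) = 0.02985 mol
n(H2O2) = (2/1) × 0.02985 = 0.05970 mol
m(H2O2) = 0.05970 × 34.01 = 2.030 g
%H2O2 = 2.030 / 6.42 × 100 = 31.62%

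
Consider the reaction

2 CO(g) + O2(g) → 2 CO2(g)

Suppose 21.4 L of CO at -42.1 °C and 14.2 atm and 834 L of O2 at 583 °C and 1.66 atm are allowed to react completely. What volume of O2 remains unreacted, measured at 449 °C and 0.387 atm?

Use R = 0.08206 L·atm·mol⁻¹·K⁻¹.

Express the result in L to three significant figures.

n(CO) = PV/RT = (14.2 × 21.4) / (0.08206 × 231.05) = 16.03 mol
n(O2) = PV/RT = (1.66 × 834) / (0.08206 × 856.15) = 19.71 mol
For 16.03 mol CO, stoichiometry requires (1/2) × 16.03 = 8.015 mol O2; 19.71 mol is available, so CO is limiting.
n(O2) consumed = (1/2) × 16.03 = 8.015 mol; remaining = 19.71 − 8.015 = 11.70 mol
V(O2) = nRT/P = 11.70 × 0.08206 × 722.15 / 0.387 = 1792 L

1790 L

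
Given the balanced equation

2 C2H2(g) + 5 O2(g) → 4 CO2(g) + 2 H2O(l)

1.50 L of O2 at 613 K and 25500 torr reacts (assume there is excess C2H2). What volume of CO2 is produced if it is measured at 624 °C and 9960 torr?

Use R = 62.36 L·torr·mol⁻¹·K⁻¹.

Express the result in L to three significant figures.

4.50 L

n(O2) = PV/RT = (25500 × 1.50) / (62.36 × 613) = 1.001 mol
n(CO2) = (4/5) × 1.001 = 0.8008 mol
V = nRT/P = 0.8008 × 62.36 × 897.15 / 9960 = 4.498 L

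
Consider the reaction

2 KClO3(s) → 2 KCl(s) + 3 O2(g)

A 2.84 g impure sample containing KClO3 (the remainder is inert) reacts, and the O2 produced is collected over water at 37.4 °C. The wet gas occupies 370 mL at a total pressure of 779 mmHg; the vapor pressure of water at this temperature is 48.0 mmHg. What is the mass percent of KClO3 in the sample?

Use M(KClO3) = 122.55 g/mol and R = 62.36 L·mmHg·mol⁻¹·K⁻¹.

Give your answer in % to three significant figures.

40.2 %

P(O2) = 779 − 48.0 = 731.0 mmHg
n(O2) = PV/RT = (731.0 × 0.3700) / (62.36 × 310.55) = 0.01397 mol
n(KClO3) = (2/3) × 0.01397 = 0.009313 mol
m(KClO3) = 0.009313 × 122.55 = 1.141 g
%KClO3 = 1.141 / 2.84 × 100 = 40.18%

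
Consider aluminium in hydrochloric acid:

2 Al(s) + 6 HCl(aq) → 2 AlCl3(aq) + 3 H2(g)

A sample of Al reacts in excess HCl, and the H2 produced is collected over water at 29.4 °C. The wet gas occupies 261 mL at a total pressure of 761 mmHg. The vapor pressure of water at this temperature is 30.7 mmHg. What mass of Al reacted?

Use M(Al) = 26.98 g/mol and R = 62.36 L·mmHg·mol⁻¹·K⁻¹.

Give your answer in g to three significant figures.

P(H2) = 761 − 30.7 = 730.3 mmHg
n(H2) = PV/RT = (730.3 × 0.2610) / (62.36 × 302.55) = 0.01010 mol
n(Al) = (2/3) × 0.01010 = 0.006733 mol
m(Al) = 0.006733 × 26.98 = 0.1817 g

0.182 g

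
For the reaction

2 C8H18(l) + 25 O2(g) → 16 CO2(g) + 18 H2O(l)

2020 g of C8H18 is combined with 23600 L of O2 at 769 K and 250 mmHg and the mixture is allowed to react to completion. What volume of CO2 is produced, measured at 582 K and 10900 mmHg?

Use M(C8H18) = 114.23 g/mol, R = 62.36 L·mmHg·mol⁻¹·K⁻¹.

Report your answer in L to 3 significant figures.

262 L

n(C8H18) = 2020 / 114.23 = 17.68 mol
n(O2) = PV/RT = (250 × 23600) / (62.36 × 769) = 123.0 mol
For 17.68 mol C8H18, stoichiometry requires (25/2) × 17.68 = 221.0 mol O2; 123.0 mol is available, so O2 is limiting.
n(CO2) = (16/25) × 123.0 = 78.72 mol
V(CO2) = nRT/P = 78.72 × 62.36 × 582 / 10900 = 262.1 L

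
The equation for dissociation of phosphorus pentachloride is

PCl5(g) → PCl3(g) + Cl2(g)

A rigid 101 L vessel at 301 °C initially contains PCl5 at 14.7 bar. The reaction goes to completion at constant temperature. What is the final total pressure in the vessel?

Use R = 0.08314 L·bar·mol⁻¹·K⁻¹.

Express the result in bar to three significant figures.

29.4 bar

Rigid vessel, constant T ⇒ P scales with total gas moles (1 → 2).
P_final = (2/1) × 14.7 = 29.40 bar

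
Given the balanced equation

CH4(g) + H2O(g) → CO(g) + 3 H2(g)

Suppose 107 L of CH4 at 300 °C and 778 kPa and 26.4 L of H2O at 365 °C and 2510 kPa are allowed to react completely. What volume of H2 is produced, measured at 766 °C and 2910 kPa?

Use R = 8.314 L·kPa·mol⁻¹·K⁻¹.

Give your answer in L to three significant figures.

n(CH4) = PV/RT = (778 × 107) / (8.314 × 573.15) = 17.47 mol
n(H2O) = PV/RT = (2510 × 26.4) / (8.314 × 638.15) = 12.49 mol
For 17.47 mol CH4, stoichiometry requires (1/1) × 17.47 = 17.47 mol H2O; 12.49 mol is available, so H2O is limiting.
n(H2) = (3/1) × 12.49 = 37.47 mol
V(H2) = nRT/P = 37.47 × 8.314 × 1039.15 / 2910 = 111.2 L

111 L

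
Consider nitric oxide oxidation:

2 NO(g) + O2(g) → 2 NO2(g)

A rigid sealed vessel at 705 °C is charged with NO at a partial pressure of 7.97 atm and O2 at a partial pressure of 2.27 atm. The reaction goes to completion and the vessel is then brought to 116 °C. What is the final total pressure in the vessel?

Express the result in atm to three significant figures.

3.17 atm

With V and T fixed, P_i ∝ n_i, so the mole ratios apply directly to partial pressures at 705 °C.
P(O2) required for 7.97 atm of NO = (1/2) × 7.97 = 3.985 atm; available 2.27 atm, so O2 is limiting.
P(NO) remaining = 7.97 − (2/1) × 2.27 = 3.430 atm
P(gaseous products) = (2)/1 × 2.27 = 4.540 atm
P_total at 705 °C = 3.430 + 4.540 = 7.970 atm
Scaling to 116 °C: P = 7.970 × 389.15/978.15 = 3.171 atm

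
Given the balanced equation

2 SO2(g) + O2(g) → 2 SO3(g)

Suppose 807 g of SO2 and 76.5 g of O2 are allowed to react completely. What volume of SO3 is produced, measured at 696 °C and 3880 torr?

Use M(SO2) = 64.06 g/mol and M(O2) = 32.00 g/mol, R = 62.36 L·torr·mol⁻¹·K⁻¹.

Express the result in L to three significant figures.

74.5 L

n(SO2) = 807 / 64.06 = 12.60 mol
n(O2) = 76.5 / 32.00 = 2.391 mol
For 12.60 mol SO2, stoichiometry requires (1/2) × 12.60 = 6.300 mol O2; 2.391 mol is available, so O2 is limiting.
n(SO3) = (2/1) × 2.391 = 4.782 mol
V(SO3) = nRT/P = 4.782 × 62.36 × 969.15 / 3880 = 74.49 L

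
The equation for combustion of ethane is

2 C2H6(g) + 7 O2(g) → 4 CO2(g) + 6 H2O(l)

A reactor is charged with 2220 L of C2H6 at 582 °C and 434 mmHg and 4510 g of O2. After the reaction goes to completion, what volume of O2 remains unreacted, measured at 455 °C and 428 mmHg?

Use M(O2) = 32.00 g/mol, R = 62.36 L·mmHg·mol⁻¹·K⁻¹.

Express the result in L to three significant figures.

n(C2H6) = PV/RT = (434 × 2220) / (62.36 × 855.15) = 18.07 mol
n(O2) = 4510 / 32.00 = 140.9 mol
For 18.07 mol C2H6, stoichiometry requires (7/2) × 18.07 = 63.25 mol O2; 140.9 mol is available, so C2H6 is limiting.
n(O2) consumed = (7/2) × 18.07 = 63.25 mol; remaining = 140.9 − 63.25 = 77.65 mol
V(O2) = nRT/P = 77.65 × 62.36 × 728.15 / 428 = 8238 L

8240 L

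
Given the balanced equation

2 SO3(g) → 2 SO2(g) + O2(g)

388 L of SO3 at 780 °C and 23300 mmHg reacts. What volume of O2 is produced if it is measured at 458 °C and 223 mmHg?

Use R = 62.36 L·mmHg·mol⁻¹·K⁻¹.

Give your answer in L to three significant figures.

14100 L

n(SO3) = PV/RT = (23300 × 388) / (62.36 × 1053.15) = 137.7 mol
n(O2) = (1/2) × 137.7 = 68.85 mol
V = nRT/P = 68.85 × 62.36 × 731.15 / 223 = 14080 L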